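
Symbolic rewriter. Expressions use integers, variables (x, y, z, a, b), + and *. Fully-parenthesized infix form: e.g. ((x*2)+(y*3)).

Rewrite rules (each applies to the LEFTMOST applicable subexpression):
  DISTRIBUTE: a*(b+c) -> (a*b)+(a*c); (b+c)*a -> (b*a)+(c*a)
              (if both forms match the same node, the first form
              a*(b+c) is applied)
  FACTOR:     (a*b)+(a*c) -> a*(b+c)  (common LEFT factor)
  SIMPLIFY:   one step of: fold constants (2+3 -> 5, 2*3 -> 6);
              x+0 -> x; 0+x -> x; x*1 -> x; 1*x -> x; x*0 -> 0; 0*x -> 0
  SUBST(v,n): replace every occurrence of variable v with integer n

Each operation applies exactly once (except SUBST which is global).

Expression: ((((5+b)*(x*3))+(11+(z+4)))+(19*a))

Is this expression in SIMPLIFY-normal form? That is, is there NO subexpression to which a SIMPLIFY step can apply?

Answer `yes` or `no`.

Expression: ((((5+b)*(x*3))+(11+(z+4)))+(19*a))
Scanning for simplifiable subexpressions (pre-order)...
  at root: ((((5+b)*(x*3))+(11+(z+4)))+(19*a)) (not simplifiable)
  at L: (((5+b)*(x*3))+(11+(z+4))) (not simplifiable)
  at LL: ((5+b)*(x*3)) (not simplifiable)
  at LLL: (5+b) (not simplifiable)
  at LLR: (x*3) (not simplifiable)
  at LR: (11+(z+4)) (not simplifiable)
  at LRR: (z+4) (not simplifiable)
  at R: (19*a) (not simplifiable)
Result: no simplifiable subexpression found -> normal form.

Answer: yes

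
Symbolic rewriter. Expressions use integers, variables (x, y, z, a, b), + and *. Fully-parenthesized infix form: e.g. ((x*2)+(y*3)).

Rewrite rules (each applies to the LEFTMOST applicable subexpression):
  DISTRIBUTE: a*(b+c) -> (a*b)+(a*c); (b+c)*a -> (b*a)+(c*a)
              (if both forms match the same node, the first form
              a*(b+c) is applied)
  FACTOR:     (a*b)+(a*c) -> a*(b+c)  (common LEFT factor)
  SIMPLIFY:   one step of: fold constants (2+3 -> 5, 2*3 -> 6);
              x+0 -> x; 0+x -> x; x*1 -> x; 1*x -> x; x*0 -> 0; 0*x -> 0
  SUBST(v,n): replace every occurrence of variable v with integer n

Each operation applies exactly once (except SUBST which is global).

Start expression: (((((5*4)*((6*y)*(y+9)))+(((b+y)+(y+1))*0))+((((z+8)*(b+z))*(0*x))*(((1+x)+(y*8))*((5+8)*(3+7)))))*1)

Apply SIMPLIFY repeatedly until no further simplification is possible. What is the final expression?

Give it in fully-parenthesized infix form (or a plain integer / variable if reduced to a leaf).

Start: (((((5*4)*((6*y)*(y+9)))+(((b+y)+(y+1))*0))+((((z+8)*(b+z))*(0*x))*(((1+x)+(y*8))*((5+8)*(3+7)))))*1)
Step 1: at root: (((((5*4)*((6*y)*(y+9)))+(((b+y)+(y+1))*0))+((((z+8)*(b+z))*(0*x))*(((1+x)+(y*8))*((5+8)*(3+7)))))*1) -> ((((5*4)*((6*y)*(y+9)))+(((b+y)+(y+1))*0))+((((z+8)*(b+z))*(0*x))*(((1+x)+(y*8))*((5+8)*(3+7))))); overall: (((((5*4)*((6*y)*(y+9)))+(((b+y)+(y+1))*0))+((((z+8)*(b+z))*(0*x))*(((1+x)+(y*8))*((5+8)*(3+7)))))*1) -> ((((5*4)*((6*y)*(y+9)))+(((b+y)+(y+1))*0))+((((z+8)*(b+z))*(0*x))*(((1+x)+(y*8))*((5+8)*(3+7)))))
Step 2: at LLL: (5*4) -> 20; overall: ((((5*4)*((6*y)*(y+9)))+(((b+y)+(y+1))*0))+((((z+8)*(b+z))*(0*x))*(((1+x)+(y*8))*((5+8)*(3+7))))) -> (((20*((6*y)*(y+9)))+(((b+y)+(y+1))*0))+((((z+8)*(b+z))*(0*x))*(((1+x)+(y*8))*((5+8)*(3+7)))))
Step 3: at LR: (((b+y)+(y+1))*0) -> 0; overall: (((20*((6*y)*(y+9)))+(((b+y)+(y+1))*0))+((((z+8)*(b+z))*(0*x))*(((1+x)+(y*8))*((5+8)*(3+7))))) -> (((20*((6*y)*(y+9)))+0)+((((z+8)*(b+z))*(0*x))*(((1+x)+(y*8))*((5+8)*(3+7)))))
Step 4: at L: ((20*((6*y)*(y+9)))+0) -> (20*((6*y)*(y+9))); overall: (((20*((6*y)*(y+9)))+0)+((((z+8)*(b+z))*(0*x))*(((1+x)+(y*8))*((5+8)*(3+7))))) -> ((20*((6*y)*(y+9)))+((((z+8)*(b+z))*(0*x))*(((1+x)+(y*8))*((5+8)*(3+7)))))
Step 5: at RLR: (0*x) -> 0; overall: ((20*((6*y)*(y+9)))+((((z+8)*(b+z))*(0*x))*(((1+x)+(y*8))*((5+8)*(3+7))))) -> ((20*((6*y)*(y+9)))+((((z+8)*(b+z))*0)*(((1+x)+(y*8))*((5+8)*(3+7)))))
Step 6: at RL: (((z+8)*(b+z))*0) -> 0; overall: ((20*((6*y)*(y+9)))+((((z+8)*(b+z))*0)*(((1+x)+(y*8))*((5+8)*(3+7))))) -> ((20*((6*y)*(y+9)))+(0*(((1+x)+(y*8))*((5+8)*(3+7)))))
Step 7: at R: (0*(((1+x)+(y*8))*((5+8)*(3+7)))) -> 0; overall: ((20*((6*y)*(y+9)))+(0*(((1+x)+(y*8))*((5+8)*(3+7))))) -> ((20*((6*y)*(y+9)))+0)
Step 8: at root: ((20*((6*y)*(y+9)))+0) -> (20*((6*y)*(y+9))); overall: ((20*((6*y)*(y+9)))+0) -> (20*((6*y)*(y+9)))
Fixed point: (20*((6*y)*(y+9)))

Answer: (20*((6*y)*(y+9)))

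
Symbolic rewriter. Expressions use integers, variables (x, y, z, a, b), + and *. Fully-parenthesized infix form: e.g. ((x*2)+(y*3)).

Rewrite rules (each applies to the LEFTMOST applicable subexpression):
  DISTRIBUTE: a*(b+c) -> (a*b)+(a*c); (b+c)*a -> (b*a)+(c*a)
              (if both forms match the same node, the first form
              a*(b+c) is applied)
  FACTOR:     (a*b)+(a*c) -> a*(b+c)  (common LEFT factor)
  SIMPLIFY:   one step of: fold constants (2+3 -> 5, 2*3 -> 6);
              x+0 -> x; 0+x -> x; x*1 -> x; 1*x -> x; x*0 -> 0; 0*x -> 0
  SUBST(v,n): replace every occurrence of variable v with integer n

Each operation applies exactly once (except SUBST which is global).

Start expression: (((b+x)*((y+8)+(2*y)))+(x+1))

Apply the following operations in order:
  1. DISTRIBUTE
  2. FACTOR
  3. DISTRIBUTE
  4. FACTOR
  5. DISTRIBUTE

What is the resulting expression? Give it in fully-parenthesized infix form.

Start: (((b+x)*((y+8)+(2*y)))+(x+1))
Apply DISTRIBUTE at L (target: ((b+x)*((y+8)+(2*y)))): (((b+x)*((y+8)+(2*y)))+(x+1)) -> ((((b+x)*(y+8))+((b+x)*(2*y)))+(x+1))
Apply FACTOR at L (target: (((b+x)*(y+8))+((b+x)*(2*y)))): ((((b+x)*(y+8))+((b+x)*(2*y)))+(x+1)) -> (((b+x)*((y+8)+(2*y)))+(x+1))
Apply DISTRIBUTE at L (target: ((b+x)*((y+8)+(2*y)))): (((b+x)*((y+8)+(2*y)))+(x+1)) -> ((((b+x)*(y+8))+((b+x)*(2*y)))+(x+1))
Apply FACTOR at L (target: (((b+x)*(y+8))+((b+x)*(2*y)))): ((((b+x)*(y+8))+((b+x)*(2*y)))+(x+1)) -> (((b+x)*((y+8)+(2*y)))+(x+1))
Apply DISTRIBUTE at L (target: ((b+x)*((y+8)+(2*y)))): (((b+x)*((y+8)+(2*y)))+(x+1)) -> ((((b+x)*(y+8))+((b+x)*(2*y)))+(x+1))

Answer: ((((b+x)*(y+8))+((b+x)*(2*y)))+(x+1))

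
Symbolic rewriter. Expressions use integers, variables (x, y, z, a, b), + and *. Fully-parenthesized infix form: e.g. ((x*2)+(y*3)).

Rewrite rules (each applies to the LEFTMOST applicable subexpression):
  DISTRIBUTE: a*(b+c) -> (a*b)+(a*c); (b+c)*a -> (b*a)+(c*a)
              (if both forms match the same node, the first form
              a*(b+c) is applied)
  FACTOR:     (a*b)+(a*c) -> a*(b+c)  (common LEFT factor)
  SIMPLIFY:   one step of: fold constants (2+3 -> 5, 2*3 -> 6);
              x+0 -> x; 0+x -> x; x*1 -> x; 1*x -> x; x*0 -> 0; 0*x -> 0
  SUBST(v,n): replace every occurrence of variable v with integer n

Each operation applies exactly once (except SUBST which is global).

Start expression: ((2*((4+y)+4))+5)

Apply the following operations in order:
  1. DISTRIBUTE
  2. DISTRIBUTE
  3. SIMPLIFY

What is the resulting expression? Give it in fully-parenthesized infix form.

Answer: (((8+(2*y))+(2*4))+5)

Derivation:
Start: ((2*((4+y)+4))+5)
Apply DISTRIBUTE at L (target: (2*((4+y)+4))): ((2*((4+y)+4))+5) -> (((2*(4+y))+(2*4))+5)
Apply DISTRIBUTE at LL (target: (2*(4+y))): (((2*(4+y))+(2*4))+5) -> ((((2*4)+(2*y))+(2*4))+5)
Apply SIMPLIFY at LLL (target: (2*4)): ((((2*4)+(2*y))+(2*4))+5) -> (((8+(2*y))+(2*4))+5)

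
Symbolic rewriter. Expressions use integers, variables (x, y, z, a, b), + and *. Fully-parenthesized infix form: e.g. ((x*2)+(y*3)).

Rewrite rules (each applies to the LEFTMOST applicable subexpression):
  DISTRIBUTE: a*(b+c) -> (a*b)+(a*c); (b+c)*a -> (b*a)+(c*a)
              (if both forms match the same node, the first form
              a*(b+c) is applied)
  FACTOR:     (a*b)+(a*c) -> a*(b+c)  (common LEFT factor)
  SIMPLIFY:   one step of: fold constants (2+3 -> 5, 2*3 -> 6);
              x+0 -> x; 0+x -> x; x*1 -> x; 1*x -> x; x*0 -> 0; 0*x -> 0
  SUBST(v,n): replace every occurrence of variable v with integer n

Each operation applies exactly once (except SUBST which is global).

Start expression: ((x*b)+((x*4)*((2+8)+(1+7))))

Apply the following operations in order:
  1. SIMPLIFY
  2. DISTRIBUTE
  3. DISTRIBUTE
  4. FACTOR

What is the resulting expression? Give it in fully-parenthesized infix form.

Answer: ((x*b)+(((x*4)*10)+((x*4)*(1+7))))

Derivation:
Start: ((x*b)+((x*4)*((2+8)+(1+7))))
Apply SIMPLIFY at RRL (target: (2+8)): ((x*b)+((x*4)*((2+8)+(1+7)))) -> ((x*b)+((x*4)*(10+(1+7))))
Apply DISTRIBUTE at R (target: ((x*4)*(10+(1+7)))): ((x*b)+((x*4)*(10+(1+7)))) -> ((x*b)+(((x*4)*10)+((x*4)*(1+7))))
Apply DISTRIBUTE at RR (target: ((x*4)*(1+7))): ((x*b)+(((x*4)*10)+((x*4)*(1+7)))) -> ((x*b)+(((x*4)*10)+(((x*4)*1)+((x*4)*7))))
Apply FACTOR at RR (target: (((x*4)*1)+((x*4)*7))): ((x*b)+(((x*4)*10)+(((x*4)*1)+((x*4)*7)))) -> ((x*b)+(((x*4)*10)+((x*4)*(1+7))))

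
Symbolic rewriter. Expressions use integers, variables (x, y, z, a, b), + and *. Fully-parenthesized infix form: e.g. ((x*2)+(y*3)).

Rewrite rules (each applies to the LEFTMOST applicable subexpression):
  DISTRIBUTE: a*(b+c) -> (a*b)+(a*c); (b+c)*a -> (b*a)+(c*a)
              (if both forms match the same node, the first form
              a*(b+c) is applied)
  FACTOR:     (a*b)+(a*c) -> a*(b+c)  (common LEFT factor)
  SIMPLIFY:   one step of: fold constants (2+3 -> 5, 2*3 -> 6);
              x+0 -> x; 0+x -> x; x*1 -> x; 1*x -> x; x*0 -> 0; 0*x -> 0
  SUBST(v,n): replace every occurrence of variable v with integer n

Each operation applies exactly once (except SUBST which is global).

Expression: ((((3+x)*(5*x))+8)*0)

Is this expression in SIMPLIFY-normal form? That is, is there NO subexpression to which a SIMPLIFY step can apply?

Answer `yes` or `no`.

Expression: ((((3+x)*(5*x))+8)*0)
Scanning for simplifiable subexpressions (pre-order)...
  at root: ((((3+x)*(5*x))+8)*0) (SIMPLIFIABLE)
  at L: (((3+x)*(5*x))+8) (not simplifiable)
  at LL: ((3+x)*(5*x)) (not simplifiable)
  at LLL: (3+x) (not simplifiable)
  at LLR: (5*x) (not simplifiable)
Found simplifiable subexpr at path root: ((((3+x)*(5*x))+8)*0)
One SIMPLIFY step would give: 0
-> NOT in normal form.

Answer: no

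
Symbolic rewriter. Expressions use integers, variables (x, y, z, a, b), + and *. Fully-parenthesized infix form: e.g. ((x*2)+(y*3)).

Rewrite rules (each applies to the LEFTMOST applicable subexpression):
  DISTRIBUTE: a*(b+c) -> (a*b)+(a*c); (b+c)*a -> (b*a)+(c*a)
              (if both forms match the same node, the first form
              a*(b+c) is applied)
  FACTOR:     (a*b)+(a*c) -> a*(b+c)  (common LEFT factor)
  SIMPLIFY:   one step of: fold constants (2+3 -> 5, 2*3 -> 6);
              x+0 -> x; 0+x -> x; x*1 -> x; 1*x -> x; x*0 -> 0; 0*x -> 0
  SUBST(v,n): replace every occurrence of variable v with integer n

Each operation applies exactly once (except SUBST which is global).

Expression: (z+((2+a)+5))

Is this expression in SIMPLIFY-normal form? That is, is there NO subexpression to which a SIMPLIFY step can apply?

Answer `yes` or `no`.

Answer: yes

Derivation:
Expression: (z+((2+a)+5))
Scanning for simplifiable subexpressions (pre-order)...
  at root: (z+((2+a)+5)) (not simplifiable)
  at R: ((2+a)+5) (not simplifiable)
  at RL: (2+a) (not simplifiable)
Result: no simplifiable subexpression found -> normal form.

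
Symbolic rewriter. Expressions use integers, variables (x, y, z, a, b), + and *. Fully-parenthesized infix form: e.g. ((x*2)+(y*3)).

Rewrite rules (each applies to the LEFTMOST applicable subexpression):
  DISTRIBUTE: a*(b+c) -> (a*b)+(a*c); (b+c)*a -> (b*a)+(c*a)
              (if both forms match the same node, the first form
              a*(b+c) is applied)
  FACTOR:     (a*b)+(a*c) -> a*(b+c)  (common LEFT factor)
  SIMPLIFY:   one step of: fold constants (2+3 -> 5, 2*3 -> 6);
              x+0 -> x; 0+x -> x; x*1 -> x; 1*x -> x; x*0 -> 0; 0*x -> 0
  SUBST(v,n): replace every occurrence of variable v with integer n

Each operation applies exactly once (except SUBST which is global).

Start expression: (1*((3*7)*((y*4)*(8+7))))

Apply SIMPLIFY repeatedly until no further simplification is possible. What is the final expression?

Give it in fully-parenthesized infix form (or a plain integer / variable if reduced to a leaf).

Start: (1*((3*7)*((y*4)*(8+7))))
Step 1: at root: (1*((3*7)*((y*4)*(8+7)))) -> ((3*7)*((y*4)*(8+7))); overall: (1*((3*7)*((y*4)*(8+7)))) -> ((3*7)*((y*4)*(8+7)))
Step 2: at L: (3*7) -> 21; overall: ((3*7)*((y*4)*(8+7))) -> (21*((y*4)*(8+7)))
Step 3: at RR: (8+7) -> 15; overall: (21*((y*4)*(8+7))) -> (21*((y*4)*15))
Fixed point: (21*((y*4)*15))

Answer: (21*((y*4)*15))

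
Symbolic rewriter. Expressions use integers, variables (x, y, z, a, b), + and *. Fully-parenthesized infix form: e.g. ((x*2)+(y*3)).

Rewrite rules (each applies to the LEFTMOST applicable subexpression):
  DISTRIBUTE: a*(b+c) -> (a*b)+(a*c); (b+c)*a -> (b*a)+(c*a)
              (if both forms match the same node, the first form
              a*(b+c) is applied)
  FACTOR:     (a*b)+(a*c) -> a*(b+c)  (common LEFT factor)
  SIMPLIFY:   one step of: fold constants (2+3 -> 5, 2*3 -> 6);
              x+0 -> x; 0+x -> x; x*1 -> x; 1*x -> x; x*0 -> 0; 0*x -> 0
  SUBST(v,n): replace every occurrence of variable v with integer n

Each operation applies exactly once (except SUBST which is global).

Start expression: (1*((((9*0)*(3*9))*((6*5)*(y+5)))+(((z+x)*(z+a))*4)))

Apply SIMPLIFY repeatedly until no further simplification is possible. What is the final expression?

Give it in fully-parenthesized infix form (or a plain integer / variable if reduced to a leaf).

Start: (1*((((9*0)*(3*9))*((6*5)*(y+5)))+(((z+x)*(z+a))*4)))
Step 1: at root: (1*((((9*0)*(3*9))*((6*5)*(y+5)))+(((z+x)*(z+a))*4))) -> ((((9*0)*(3*9))*((6*5)*(y+5)))+(((z+x)*(z+a))*4)); overall: (1*((((9*0)*(3*9))*((6*5)*(y+5)))+(((z+x)*(z+a))*4))) -> ((((9*0)*(3*9))*((6*5)*(y+5)))+(((z+x)*(z+a))*4))
Step 2: at LLL: (9*0) -> 0; overall: ((((9*0)*(3*9))*((6*5)*(y+5)))+(((z+x)*(z+a))*4)) -> (((0*(3*9))*((6*5)*(y+5)))+(((z+x)*(z+a))*4))
Step 3: at LL: (0*(3*9)) -> 0; overall: (((0*(3*9))*((6*5)*(y+5)))+(((z+x)*(z+a))*4)) -> ((0*((6*5)*(y+5)))+(((z+x)*(z+a))*4))
Step 4: at L: (0*((6*5)*(y+5))) -> 0; overall: ((0*((6*5)*(y+5)))+(((z+x)*(z+a))*4)) -> (0+(((z+x)*(z+a))*4))
Step 5: at root: (0+(((z+x)*(z+a))*4)) -> (((z+x)*(z+a))*4); overall: (0+(((z+x)*(z+a))*4)) -> (((z+x)*(z+a))*4)
Fixed point: (((z+x)*(z+a))*4)

Answer: (((z+x)*(z+a))*4)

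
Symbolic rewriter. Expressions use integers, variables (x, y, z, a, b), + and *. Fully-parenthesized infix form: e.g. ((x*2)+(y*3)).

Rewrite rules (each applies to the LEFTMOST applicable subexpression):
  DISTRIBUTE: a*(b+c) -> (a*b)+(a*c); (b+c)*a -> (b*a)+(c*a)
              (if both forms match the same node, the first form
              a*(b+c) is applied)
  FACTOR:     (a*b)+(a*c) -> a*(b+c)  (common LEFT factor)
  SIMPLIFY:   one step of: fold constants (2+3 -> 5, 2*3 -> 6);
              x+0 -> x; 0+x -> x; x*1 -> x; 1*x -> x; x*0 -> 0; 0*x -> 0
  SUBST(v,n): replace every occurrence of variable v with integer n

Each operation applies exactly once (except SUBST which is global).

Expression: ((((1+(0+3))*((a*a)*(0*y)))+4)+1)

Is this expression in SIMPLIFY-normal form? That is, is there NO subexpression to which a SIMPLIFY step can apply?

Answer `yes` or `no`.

Answer: no

Derivation:
Expression: ((((1+(0+3))*((a*a)*(0*y)))+4)+1)
Scanning for simplifiable subexpressions (pre-order)...
  at root: ((((1+(0+3))*((a*a)*(0*y)))+4)+1) (not simplifiable)
  at L: (((1+(0+3))*((a*a)*(0*y)))+4) (not simplifiable)
  at LL: ((1+(0+3))*((a*a)*(0*y))) (not simplifiable)
  at LLL: (1+(0+3)) (not simplifiable)
  at LLLR: (0+3) (SIMPLIFIABLE)
  at LLR: ((a*a)*(0*y)) (not simplifiable)
  at LLRL: (a*a) (not simplifiable)
  at LLRR: (0*y) (SIMPLIFIABLE)
Found simplifiable subexpr at path LLLR: (0+3)
One SIMPLIFY step would give: ((((1+3)*((a*a)*(0*y)))+4)+1)
-> NOT in normal form.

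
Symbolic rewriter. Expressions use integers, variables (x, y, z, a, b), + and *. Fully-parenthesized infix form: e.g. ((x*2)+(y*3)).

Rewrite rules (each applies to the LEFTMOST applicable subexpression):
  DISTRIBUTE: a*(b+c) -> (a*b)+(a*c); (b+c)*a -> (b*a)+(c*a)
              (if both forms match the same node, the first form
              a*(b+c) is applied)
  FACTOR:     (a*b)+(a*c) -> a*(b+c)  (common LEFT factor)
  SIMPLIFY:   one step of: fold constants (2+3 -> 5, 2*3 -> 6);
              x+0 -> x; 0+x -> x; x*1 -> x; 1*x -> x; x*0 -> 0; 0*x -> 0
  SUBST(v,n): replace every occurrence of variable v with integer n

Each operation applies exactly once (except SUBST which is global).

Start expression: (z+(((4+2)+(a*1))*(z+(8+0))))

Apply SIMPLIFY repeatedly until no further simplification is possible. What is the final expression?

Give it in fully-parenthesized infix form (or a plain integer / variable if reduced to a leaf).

Answer: (z+((6+a)*(z+8)))

Derivation:
Start: (z+(((4+2)+(a*1))*(z+(8+0))))
Step 1: at RLL: (4+2) -> 6; overall: (z+(((4+2)+(a*1))*(z+(8+0)))) -> (z+((6+(a*1))*(z+(8+0))))
Step 2: at RLR: (a*1) -> a; overall: (z+((6+(a*1))*(z+(8+0)))) -> (z+((6+a)*(z+(8+0))))
Step 3: at RRR: (8+0) -> 8; overall: (z+((6+a)*(z+(8+0)))) -> (z+((6+a)*(z+8)))
Fixed point: (z+((6+a)*(z+8)))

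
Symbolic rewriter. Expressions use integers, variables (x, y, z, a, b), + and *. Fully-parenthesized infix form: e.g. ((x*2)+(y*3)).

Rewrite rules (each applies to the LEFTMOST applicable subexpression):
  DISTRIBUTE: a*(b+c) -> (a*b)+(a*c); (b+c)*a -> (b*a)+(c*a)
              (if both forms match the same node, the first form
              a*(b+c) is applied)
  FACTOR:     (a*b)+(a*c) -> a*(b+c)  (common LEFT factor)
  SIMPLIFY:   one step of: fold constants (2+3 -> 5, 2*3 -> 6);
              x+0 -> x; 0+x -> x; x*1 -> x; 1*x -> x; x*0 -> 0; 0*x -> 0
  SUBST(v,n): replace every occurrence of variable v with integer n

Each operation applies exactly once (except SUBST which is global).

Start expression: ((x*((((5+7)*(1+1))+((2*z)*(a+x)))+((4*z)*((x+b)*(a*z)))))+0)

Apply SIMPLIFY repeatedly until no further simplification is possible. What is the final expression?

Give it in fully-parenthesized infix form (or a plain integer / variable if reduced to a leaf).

Answer: (x*((24+((2*z)*(a+x)))+((4*z)*((x+b)*(a*z)))))

Derivation:
Start: ((x*((((5+7)*(1+1))+((2*z)*(a+x)))+((4*z)*((x+b)*(a*z)))))+0)
Step 1: at root: ((x*((((5+7)*(1+1))+((2*z)*(a+x)))+((4*z)*((x+b)*(a*z)))))+0) -> (x*((((5+7)*(1+1))+((2*z)*(a+x)))+((4*z)*((x+b)*(a*z))))); overall: ((x*((((5+7)*(1+1))+((2*z)*(a+x)))+((4*z)*((x+b)*(a*z)))))+0) -> (x*((((5+7)*(1+1))+((2*z)*(a+x)))+((4*z)*((x+b)*(a*z)))))
Step 2: at RLLL: (5+7) -> 12; overall: (x*((((5+7)*(1+1))+((2*z)*(a+x)))+((4*z)*((x+b)*(a*z))))) -> (x*(((12*(1+1))+((2*z)*(a+x)))+((4*z)*((x+b)*(a*z)))))
Step 3: at RLLR: (1+1) -> 2; overall: (x*(((12*(1+1))+((2*z)*(a+x)))+((4*z)*((x+b)*(a*z))))) -> (x*(((12*2)+((2*z)*(a+x)))+((4*z)*((x+b)*(a*z)))))
Step 4: at RLL: (12*2) -> 24; overall: (x*(((12*2)+((2*z)*(a+x)))+((4*z)*((x+b)*(a*z))))) -> (x*((24+((2*z)*(a+x)))+((4*z)*((x+b)*(a*z)))))
Fixed point: (x*((24+((2*z)*(a+x)))+((4*z)*((x+b)*(a*z)))))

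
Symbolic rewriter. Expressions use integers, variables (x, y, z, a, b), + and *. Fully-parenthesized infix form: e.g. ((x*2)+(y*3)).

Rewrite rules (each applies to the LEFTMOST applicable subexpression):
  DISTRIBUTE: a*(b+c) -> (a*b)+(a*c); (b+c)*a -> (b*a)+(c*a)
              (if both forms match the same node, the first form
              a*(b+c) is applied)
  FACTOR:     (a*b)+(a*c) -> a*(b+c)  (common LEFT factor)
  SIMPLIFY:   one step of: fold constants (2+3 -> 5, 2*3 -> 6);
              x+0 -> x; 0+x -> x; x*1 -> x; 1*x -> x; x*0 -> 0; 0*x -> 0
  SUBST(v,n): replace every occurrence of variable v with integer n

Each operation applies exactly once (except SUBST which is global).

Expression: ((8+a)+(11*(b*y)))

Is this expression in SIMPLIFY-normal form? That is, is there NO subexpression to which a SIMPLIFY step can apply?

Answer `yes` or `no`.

Answer: yes

Derivation:
Expression: ((8+a)+(11*(b*y)))
Scanning for simplifiable subexpressions (pre-order)...
  at root: ((8+a)+(11*(b*y))) (not simplifiable)
  at L: (8+a) (not simplifiable)
  at R: (11*(b*y)) (not simplifiable)
  at RR: (b*y) (not simplifiable)
Result: no simplifiable subexpression found -> normal form.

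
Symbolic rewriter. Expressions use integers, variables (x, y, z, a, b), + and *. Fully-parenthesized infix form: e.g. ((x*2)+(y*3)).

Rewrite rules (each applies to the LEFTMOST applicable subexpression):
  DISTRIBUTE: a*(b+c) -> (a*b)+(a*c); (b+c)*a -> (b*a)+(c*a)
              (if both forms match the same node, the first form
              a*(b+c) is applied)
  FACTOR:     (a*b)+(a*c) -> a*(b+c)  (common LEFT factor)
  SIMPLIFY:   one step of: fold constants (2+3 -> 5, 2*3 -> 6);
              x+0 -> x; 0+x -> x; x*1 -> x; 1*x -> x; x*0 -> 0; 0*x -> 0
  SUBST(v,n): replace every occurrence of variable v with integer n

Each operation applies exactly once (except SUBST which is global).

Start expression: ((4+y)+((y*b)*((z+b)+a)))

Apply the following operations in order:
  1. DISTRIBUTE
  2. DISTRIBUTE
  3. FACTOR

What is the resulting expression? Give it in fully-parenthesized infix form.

Answer: ((4+y)+(((y*b)*(z+b))+((y*b)*a)))

Derivation:
Start: ((4+y)+((y*b)*((z+b)+a)))
Apply DISTRIBUTE at R (target: ((y*b)*((z+b)+a))): ((4+y)+((y*b)*((z+b)+a))) -> ((4+y)+(((y*b)*(z+b))+((y*b)*a)))
Apply DISTRIBUTE at RL (target: ((y*b)*(z+b))): ((4+y)+(((y*b)*(z+b))+((y*b)*a))) -> ((4+y)+((((y*b)*z)+((y*b)*b))+((y*b)*a)))
Apply FACTOR at RL (target: (((y*b)*z)+((y*b)*b))): ((4+y)+((((y*b)*z)+((y*b)*b))+((y*b)*a))) -> ((4+y)+(((y*b)*(z+b))+((y*b)*a)))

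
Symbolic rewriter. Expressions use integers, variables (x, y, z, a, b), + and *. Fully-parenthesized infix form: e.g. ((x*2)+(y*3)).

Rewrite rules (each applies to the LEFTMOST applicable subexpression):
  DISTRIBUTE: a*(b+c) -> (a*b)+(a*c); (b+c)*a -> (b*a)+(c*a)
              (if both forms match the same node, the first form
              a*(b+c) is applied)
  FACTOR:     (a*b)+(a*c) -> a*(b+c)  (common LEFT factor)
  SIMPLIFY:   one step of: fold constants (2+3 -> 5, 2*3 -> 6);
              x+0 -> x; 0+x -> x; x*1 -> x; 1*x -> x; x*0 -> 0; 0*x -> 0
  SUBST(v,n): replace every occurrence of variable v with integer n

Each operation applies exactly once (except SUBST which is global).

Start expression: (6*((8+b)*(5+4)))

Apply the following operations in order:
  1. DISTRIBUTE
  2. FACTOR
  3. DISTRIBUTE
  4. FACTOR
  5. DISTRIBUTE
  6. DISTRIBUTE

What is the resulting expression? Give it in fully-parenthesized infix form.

Start: (6*((8+b)*(5+4)))
Apply DISTRIBUTE at R (target: ((8+b)*(5+4))): (6*((8+b)*(5+4))) -> (6*(((8+b)*5)+((8+b)*4)))
Apply FACTOR at R (target: (((8+b)*5)+((8+b)*4))): (6*(((8+b)*5)+((8+b)*4))) -> (6*((8+b)*(5+4)))
Apply DISTRIBUTE at R (target: ((8+b)*(5+4))): (6*((8+b)*(5+4))) -> (6*(((8+b)*5)+((8+b)*4)))
Apply FACTOR at R (target: (((8+b)*5)+((8+b)*4))): (6*(((8+b)*5)+((8+b)*4))) -> (6*((8+b)*(5+4)))
Apply DISTRIBUTE at R (target: ((8+b)*(5+4))): (6*((8+b)*(5+4))) -> (6*(((8+b)*5)+((8+b)*4)))
Apply DISTRIBUTE at root (target: (6*(((8+b)*5)+((8+b)*4)))): (6*(((8+b)*5)+((8+b)*4))) -> ((6*((8+b)*5))+(6*((8+b)*4)))

Answer: ((6*((8+b)*5))+(6*((8+b)*4)))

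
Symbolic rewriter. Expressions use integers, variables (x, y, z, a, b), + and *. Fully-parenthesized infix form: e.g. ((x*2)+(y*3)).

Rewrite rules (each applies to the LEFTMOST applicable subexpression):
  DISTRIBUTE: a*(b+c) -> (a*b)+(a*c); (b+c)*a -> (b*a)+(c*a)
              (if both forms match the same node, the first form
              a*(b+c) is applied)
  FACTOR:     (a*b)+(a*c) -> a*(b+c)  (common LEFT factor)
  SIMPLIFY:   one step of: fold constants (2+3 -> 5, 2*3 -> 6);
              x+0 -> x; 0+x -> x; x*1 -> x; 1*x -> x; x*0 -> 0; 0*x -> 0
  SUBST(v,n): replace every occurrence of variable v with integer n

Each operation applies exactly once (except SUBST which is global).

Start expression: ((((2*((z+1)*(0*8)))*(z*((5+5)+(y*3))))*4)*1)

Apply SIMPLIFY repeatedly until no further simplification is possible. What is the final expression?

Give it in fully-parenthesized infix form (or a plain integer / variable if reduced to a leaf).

Answer: 0

Derivation:
Start: ((((2*((z+1)*(0*8)))*(z*((5+5)+(y*3))))*4)*1)
Step 1: at root: ((((2*((z+1)*(0*8)))*(z*((5+5)+(y*3))))*4)*1) -> (((2*((z+1)*(0*8)))*(z*((5+5)+(y*3))))*4); overall: ((((2*((z+1)*(0*8)))*(z*((5+5)+(y*3))))*4)*1) -> (((2*((z+1)*(0*8)))*(z*((5+5)+(y*3))))*4)
Step 2: at LLRR: (0*8) -> 0; overall: (((2*((z+1)*(0*8)))*(z*((5+5)+(y*3))))*4) -> (((2*((z+1)*0))*(z*((5+5)+(y*3))))*4)
Step 3: at LLR: ((z+1)*0) -> 0; overall: (((2*((z+1)*0))*(z*((5+5)+(y*3))))*4) -> (((2*0)*(z*((5+5)+(y*3))))*4)
Step 4: at LL: (2*0) -> 0; overall: (((2*0)*(z*((5+5)+(y*3))))*4) -> ((0*(z*((5+5)+(y*3))))*4)
Step 5: at L: (0*(z*((5+5)+(y*3)))) -> 0; overall: ((0*(z*((5+5)+(y*3))))*4) -> (0*4)
Step 6: at root: (0*4) -> 0; overall: (0*4) -> 0
Fixed point: 0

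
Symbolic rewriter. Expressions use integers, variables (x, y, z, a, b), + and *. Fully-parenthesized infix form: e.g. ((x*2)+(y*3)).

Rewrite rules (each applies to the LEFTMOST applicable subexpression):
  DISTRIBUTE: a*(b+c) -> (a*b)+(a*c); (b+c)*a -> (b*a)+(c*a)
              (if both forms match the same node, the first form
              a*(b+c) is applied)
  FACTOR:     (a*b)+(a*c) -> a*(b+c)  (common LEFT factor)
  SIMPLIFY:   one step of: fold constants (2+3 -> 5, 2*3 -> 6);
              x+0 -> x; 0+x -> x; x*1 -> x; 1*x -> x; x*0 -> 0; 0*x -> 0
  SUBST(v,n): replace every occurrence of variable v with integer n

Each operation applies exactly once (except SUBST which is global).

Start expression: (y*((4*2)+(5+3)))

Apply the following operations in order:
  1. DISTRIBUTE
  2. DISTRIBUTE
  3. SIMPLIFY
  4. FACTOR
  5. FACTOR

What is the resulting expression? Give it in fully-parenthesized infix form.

Answer: (y*(8+(5+3)))

Derivation:
Start: (y*((4*2)+(5+3)))
Apply DISTRIBUTE at root (target: (y*((4*2)+(5+3)))): (y*((4*2)+(5+3))) -> ((y*(4*2))+(y*(5+3)))
Apply DISTRIBUTE at R (target: (y*(5+3))): ((y*(4*2))+(y*(5+3))) -> ((y*(4*2))+((y*5)+(y*3)))
Apply SIMPLIFY at LR (target: (4*2)): ((y*(4*2))+((y*5)+(y*3))) -> ((y*8)+((y*5)+(y*3)))
Apply FACTOR at R (target: ((y*5)+(y*3))): ((y*8)+((y*5)+(y*3))) -> ((y*8)+(y*(5+3)))
Apply FACTOR at root (target: ((y*8)+(y*(5+3)))): ((y*8)+(y*(5+3))) -> (y*(8+(5+3)))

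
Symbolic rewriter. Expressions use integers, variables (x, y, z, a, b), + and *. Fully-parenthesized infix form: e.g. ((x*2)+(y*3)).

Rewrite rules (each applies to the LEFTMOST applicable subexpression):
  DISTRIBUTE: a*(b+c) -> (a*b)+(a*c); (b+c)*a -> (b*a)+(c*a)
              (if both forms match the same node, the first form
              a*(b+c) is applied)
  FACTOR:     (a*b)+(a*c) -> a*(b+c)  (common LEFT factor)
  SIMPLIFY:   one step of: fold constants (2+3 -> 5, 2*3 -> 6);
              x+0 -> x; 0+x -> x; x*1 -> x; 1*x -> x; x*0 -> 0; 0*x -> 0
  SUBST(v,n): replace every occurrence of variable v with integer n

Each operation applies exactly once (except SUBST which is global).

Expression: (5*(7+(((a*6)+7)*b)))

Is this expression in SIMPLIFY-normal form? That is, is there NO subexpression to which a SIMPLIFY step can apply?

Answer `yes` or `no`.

Answer: yes

Derivation:
Expression: (5*(7+(((a*6)+7)*b)))
Scanning for simplifiable subexpressions (pre-order)...
  at root: (5*(7+(((a*6)+7)*b))) (not simplifiable)
  at R: (7+(((a*6)+7)*b)) (not simplifiable)
  at RR: (((a*6)+7)*b) (not simplifiable)
  at RRL: ((a*6)+7) (not simplifiable)
  at RRLL: (a*6) (not simplifiable)
Result: no simplifiable subexpression found -> normal form.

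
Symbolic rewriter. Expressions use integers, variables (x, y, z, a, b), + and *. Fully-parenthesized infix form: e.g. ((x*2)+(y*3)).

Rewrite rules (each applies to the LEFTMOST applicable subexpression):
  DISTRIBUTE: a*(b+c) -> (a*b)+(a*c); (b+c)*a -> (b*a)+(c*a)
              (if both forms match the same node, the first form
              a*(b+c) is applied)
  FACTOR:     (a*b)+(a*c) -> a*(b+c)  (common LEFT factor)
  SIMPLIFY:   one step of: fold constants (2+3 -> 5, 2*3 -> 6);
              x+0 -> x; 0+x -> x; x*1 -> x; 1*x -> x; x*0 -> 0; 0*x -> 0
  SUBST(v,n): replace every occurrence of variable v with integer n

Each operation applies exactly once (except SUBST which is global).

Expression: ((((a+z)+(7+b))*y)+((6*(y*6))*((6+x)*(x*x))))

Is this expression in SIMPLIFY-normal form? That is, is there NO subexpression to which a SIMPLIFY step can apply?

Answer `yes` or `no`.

Expression: ((((a+z)+(7+b))*y)+((6*(y*6))*((6+x)*(x*x))))
Scanning for simplifiable subexpressions (pre-order)...
  at root: ((((a+z)+(7+b))*y)+((6*(y*6))*((6+x)*(x*x)))) (not simplifiable)
  at L: (((a+z)+(7+b))*y) (not simplifiable)
  at LL: ((a+z)+(7+b)) (not simplifiable)
  at LLL: (a+z) (not simplifiable)
  at LLR: (7+b) (not simplifiable)
  at R: ((6*(y*6))*((6+x)*(x*x))) (not simplifiable)
  at RL: (6*(y*6)) (not simplifiable)
  at RLR: (y*6) (not simplifiable)
  at RR: ((6+x)*(x*x)) (not simplifiable)
  at RRL: (6+x) (not simplifiable)
  at RRR: (x*x) (not simplifiable)
Result: no simplifiable subexpression found -> normal form.

Answer: yes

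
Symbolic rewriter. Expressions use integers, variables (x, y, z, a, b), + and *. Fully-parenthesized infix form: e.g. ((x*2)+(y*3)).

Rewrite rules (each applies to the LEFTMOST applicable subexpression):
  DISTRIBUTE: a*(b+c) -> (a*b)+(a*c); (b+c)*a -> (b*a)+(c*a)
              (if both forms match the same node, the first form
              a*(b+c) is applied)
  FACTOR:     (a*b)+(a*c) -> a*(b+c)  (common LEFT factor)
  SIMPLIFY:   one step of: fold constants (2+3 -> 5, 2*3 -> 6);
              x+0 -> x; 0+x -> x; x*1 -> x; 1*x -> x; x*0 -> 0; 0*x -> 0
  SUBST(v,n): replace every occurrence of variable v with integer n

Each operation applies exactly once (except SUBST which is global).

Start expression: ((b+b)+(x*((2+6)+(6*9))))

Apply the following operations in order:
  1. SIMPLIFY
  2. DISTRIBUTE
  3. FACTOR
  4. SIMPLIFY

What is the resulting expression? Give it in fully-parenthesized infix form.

Start: ((b+b)+(x*((2+6)+(6*9))))
Apply SIMPLIFY at RRL (target: (2+6)): ((b+b)+(x*((2+6)+(6*9)))) -> ((b+b)+(x*(8+(6*9))))
Apply DISTRIBUTE at R (target: (x*(8+(6*9)))): ((b+b)+(x*(8+(6*9)))) -> ((b+b)+((x*8)+(x*(6*9))))
Apply FACTOR at R (target: ((x*8)+(x*(6*9)))): ((b+b)+((x*8)+(x*(6*9)))) -> ((b+b)+(x*(8+(6*9))))
Apply SIMPLIFY at RRR (target: (6*9)): ((b+b)+(x*(8+(6*9)))) -> ((b+b)+(x*(8+54)))

Answer: ((b+b)+(x*(8+54)))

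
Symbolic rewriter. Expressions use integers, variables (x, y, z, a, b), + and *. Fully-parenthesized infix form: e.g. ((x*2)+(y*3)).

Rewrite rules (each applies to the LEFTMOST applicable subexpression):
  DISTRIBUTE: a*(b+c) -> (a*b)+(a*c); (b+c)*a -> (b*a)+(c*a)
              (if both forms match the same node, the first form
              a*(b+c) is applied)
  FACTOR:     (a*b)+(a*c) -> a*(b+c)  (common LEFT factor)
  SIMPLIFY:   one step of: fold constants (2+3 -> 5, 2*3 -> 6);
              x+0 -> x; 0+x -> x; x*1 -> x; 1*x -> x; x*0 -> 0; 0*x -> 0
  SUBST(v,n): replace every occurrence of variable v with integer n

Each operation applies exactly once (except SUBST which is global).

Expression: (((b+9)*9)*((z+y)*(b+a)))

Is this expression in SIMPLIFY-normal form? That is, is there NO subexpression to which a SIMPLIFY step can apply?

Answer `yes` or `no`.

Answer: yes

Derivation:
Expression: (((b+9)*9)*((z+y)*(b+a)))
Scanning for simplifiable subexpressions (pre-order)...
  at root: (((b+9)*9)*((z+y)*(b+a))) (not simplifiable)
  at L: ((b+9)*9) (not simplifiable)
  at LL: (b+9) (not simplifiable)
  at R: ((z+y)*(b+a)) (not simplifiable)
  at RL: (z+y) (not simplifiable)
  at RR: (b+a) (not simplifiable)
Result: no simplifiable subexpression found -> normal form.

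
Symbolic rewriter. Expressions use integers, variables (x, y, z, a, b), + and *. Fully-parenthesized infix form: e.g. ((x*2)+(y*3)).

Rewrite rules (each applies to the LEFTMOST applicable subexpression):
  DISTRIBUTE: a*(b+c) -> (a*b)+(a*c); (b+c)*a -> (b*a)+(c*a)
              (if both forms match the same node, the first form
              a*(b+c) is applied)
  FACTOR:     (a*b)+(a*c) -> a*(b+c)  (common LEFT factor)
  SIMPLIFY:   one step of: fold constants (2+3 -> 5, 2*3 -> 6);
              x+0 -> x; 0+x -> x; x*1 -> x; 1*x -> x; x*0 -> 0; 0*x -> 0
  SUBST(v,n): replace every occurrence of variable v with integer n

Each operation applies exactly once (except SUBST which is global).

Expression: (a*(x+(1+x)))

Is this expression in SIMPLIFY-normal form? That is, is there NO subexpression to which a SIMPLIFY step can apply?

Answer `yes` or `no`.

Expression: (a*(x+(1+x)))
Scanning for simplifiable subexpressions (pre-order)...
  at root: (a*(x+(1+x))) (not simplifiable)
  at R: (x+(1+x)) (not simplifiable)
  at RR: (1+x) (not simplifiable)
Result: no simplifiable subexpression found -> normal form.

Answer: yes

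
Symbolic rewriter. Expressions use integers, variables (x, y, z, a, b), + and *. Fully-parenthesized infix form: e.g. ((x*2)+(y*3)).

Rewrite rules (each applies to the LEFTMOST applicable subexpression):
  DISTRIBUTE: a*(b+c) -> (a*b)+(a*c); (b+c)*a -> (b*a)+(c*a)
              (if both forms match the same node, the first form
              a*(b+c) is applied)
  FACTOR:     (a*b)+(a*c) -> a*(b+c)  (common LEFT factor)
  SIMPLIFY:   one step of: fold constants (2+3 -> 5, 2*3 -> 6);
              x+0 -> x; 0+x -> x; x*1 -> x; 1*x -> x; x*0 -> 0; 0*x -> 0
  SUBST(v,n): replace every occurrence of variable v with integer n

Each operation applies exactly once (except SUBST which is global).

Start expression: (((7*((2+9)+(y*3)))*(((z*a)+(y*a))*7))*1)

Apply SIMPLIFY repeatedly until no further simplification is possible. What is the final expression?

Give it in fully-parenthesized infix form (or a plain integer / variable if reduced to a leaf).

Start: (((7*((2+9)+(y*3)))*(((z*a)+(y*a))*7))*1)
Step 1: at root: (((7*((2+9)+(y*3)))*(((z*a)+(y*a))*7))*1) -> ((7*((2+9)+(y*3)))*(((z*a)+(y*a))*7)); overall: (((7*((2+9)+(y*3)))*(((z*a)+(y*a))*7))*1) -> ((7*((2+9)+(y*3)))*(((z*a)+(y*a))*7))
Step 2: at LRL: (2+9) -> 11; overall: ((7*((2+9)+(y*3)))*(((z*a)+(y*a))*7)) -> ((7*(11+(y*3)))*(((z*a)+(y*a))*7))
Fixed point: ((7*(11+(y*3)))*(((z*a)+(y*a))*7))

Answer: ((7*(11+(y*3)))*(((z*a)+(y*a))*7))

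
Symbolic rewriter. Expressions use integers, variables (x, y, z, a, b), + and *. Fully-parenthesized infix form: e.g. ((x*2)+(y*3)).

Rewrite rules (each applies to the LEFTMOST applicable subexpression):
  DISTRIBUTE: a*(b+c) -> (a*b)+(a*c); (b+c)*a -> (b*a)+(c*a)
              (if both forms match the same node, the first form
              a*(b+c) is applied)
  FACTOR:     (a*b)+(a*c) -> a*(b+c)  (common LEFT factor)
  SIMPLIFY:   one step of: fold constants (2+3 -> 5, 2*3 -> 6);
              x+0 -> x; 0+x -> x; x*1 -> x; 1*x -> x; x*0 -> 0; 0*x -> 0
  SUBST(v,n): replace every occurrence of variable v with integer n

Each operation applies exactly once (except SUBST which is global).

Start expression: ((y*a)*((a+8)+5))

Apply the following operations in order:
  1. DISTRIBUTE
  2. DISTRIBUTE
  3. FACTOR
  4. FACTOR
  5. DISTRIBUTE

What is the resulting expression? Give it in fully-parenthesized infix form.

Answer: (((y*a)*(a+8))+((y*a)*5))

Derivation:
Start: ((y*a)*((a+8)+5))
Apply DISTRIBUTE at root (target: ((y*a)*((a+8)+5))): ((y*a)*((a+8)+5)) -> (((y*a)*(a+8))+((y*a)*5))
Apply DISTRIBUTE at L (target: ((y*a)*(a+8))): (((y*a)*(a+8))+((y*a)*5)) -> ((((y*a)*a)+((y*a)*8))+((y*a)*5))
Apply FACTOR at L (target: (((y*a)*a)+((y*a)*8))): ((((y*a)*a)+((y*a)*8))+((y*a)*5)) -> (((y*a)*(a+8))+((y*a)*5))
Apply FACTOR at root (target: (((y*a)*(a+8))+((y*a)*5))): (((y*a)*(a+8))+((y*a)*5)) -> ((y*a)*((a+8)+5))
Apply DISTRIBUTE at root (target: ((y*a)*((a+8)+5))): ((y*a)*((a+8)+5)) -> (((y*a)*(a+8))+((y*a)*5))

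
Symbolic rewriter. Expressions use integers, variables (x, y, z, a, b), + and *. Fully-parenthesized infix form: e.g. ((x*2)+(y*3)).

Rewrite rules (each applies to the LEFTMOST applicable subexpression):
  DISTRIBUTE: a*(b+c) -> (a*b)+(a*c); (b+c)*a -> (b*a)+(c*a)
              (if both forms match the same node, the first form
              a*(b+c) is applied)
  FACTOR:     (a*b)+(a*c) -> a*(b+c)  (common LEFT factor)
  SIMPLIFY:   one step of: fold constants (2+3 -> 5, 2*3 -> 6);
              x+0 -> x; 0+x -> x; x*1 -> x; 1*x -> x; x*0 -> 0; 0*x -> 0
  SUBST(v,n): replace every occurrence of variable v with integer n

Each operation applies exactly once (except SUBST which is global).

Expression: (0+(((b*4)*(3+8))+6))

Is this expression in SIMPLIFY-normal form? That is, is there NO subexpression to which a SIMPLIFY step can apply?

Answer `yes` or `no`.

Expression: (0+(((b*4)*(3+8))+6))
Scanning for simplifiable subexpressions (pre-order)...
  at root: (0+(((b*4)*(3+8))+6)) (SIMPLIFIABLE)
  at R: (((b*4)*(3+8))+6) (not simplifiable)
  at RL: ((b*4)*(3+8)) (not simplifiable)
  at RLL: (b*4) (not simplifiable)
  at RLR: (3+8) (SIMPLIFIABLE)
Found simplifiable subexpr at path root: (0+(((b*4)*(3+8))+6))
One SIMPLIFY step would give: (((b*4)*(3+8))+6)
-> NOT in normal form.

Answer: no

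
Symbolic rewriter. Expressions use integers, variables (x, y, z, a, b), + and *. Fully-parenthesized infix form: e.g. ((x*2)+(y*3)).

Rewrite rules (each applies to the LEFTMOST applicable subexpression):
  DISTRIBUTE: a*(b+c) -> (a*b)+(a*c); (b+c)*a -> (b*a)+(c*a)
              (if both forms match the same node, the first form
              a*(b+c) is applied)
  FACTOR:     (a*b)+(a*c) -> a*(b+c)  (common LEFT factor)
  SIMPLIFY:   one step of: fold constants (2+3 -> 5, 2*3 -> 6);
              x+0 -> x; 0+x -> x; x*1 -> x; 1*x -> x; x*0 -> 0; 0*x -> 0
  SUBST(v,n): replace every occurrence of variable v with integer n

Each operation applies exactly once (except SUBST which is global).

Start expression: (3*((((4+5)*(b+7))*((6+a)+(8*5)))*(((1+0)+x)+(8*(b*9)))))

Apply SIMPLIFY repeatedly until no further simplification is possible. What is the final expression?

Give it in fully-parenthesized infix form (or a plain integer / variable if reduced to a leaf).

Answer: (3*(((9*(b+7))*((6+a)+40))*((1+x)+(8*(b*9)))))

Derivation:
Start: (3*((((4+5)*(b+7))*((6+a)+(8*5)))*(((1+0)+x)+(8*(b*9)))))
Step 1: at RLLL: (4+5) -> 9; overall: (3*((((4+5)*(b+7))*((6+a)+(8*5)))*(((1+0)+x)+(8*(b*9))))) -> (3*(((9*(b+7))*((6+a)+(8*5)))*(((1+0)+x)+(8*(b*9)))))
Step 2: at RLRR: (8*5) -> 40; overall: (3*(((9*(b+7))*((6+a)+(8*5)))*(((1+0)+x)+(8*(b*9))))) -> (3*(((9*(b+7))*((6+a)+40))*(((1+0)+x)+(8*(b*9)))))
Step 3: at RRLL: (1+0) -> 1; overall: (3*(((9*(b+7))*((6+a)+40))*(((1+0)+x)+(8*(b*9))))) -> (3*(((9*(b+7))*((6+a)+40))*((1+x)+(8*(b*9)))))
Fixed point: (3*(((9*(b+7))*((6+a)+40))*((1+x)+(8*(b*9)))))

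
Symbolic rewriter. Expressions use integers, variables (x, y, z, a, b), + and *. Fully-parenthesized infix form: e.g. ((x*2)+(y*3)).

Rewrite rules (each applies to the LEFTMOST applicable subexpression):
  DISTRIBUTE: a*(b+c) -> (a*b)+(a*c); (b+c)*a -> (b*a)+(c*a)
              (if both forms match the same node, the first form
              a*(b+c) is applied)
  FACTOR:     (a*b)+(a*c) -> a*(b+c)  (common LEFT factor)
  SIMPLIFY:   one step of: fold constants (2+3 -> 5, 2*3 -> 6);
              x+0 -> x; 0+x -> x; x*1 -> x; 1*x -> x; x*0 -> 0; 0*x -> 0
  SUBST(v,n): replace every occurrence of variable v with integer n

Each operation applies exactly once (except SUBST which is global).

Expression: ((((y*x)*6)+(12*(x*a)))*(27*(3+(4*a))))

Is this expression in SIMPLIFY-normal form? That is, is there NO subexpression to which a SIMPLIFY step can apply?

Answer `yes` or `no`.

Expression: ((((y*x)*6)+(12*(x*a)))*(27*(3+(4*a))))
Scanning for simplifiable subexpressions (pre-order)...
  at root: ((((y*x)*6)+(12*(x*a)))*(27*(3+(4*a)))) (not simplifiable)
  at L: (((y*x)*6)+(12*(x*a))) (not simplifiable)
  at LL: ((y*x)*6) (not simplifiable)
  at LLL: (y*x) (not simplifiable)
  at LR: (12*(x*a)) (not simplifiable)
  at LRR: (x*a) (not simplifiable)
  at R: (27*(3+(4*a))) (not simplifiable)
  at RR: (3+(4*a)) (not simplifiable)
  at RRR: (4*a) (not simplifiable)
Result: no simplifiable subexpression found -> normal form.

Answer: yes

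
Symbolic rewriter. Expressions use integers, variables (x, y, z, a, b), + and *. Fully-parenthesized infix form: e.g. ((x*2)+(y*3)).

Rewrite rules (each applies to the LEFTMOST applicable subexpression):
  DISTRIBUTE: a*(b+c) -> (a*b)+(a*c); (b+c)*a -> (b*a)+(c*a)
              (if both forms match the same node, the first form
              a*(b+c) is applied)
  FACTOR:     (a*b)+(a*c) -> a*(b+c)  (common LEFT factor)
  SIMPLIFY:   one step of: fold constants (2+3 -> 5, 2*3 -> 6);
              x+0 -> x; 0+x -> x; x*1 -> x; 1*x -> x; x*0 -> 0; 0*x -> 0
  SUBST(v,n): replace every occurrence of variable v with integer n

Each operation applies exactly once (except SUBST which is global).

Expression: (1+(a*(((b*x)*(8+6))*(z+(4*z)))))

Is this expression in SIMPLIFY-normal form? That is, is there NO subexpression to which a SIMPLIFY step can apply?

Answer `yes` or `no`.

Expression: (1+(a*(((b*x)*(8+6))*(z+(4*z)))))
Scanning for simplifiable subexpressions (pre-order)...
  at root: (1+(a*(((b*x)*(8+6))*(z+(4*z))))) (not simplifiable)
  at R: (a*(((b*x)*(8+6))*(z+(4*z)))) (not simplifiable)
  at RR: (((b*x)*(8+6))*(z+(4*z))) (not simplifiable)
  at RRL: ((b*x)*(8+6)) (not simplifiable)
  at RRLL: (b*x) (not simplifiable)
  at RRLR: (8+6) (SIMPLIFIABLE)
  at RRR: (z+(4*z)) (not simplifiable)
  at RRRR: (4*z) (not simplifiable)
Found simplifiable subexpr at path RRLR: (8+6)
One SIMPLIFY step would give: (1+(a*(((b*x)*14)*(z+(4*z)))))
-> NOT in normal form.

Answer: no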